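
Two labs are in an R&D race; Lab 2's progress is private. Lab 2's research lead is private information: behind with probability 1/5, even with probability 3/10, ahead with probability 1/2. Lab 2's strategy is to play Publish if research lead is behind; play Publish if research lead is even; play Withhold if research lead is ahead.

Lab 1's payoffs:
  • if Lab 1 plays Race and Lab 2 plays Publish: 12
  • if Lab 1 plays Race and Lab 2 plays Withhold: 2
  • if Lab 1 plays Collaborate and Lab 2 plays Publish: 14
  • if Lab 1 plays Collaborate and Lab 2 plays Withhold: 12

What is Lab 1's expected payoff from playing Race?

7

Take the expectation over Lab 2's research lead, weighting each type's action by its prior probability.
E[Race] = 1/5·12 + 3/10·12 + 1/2·2 = 12/5 + 18/5 + 1 = 7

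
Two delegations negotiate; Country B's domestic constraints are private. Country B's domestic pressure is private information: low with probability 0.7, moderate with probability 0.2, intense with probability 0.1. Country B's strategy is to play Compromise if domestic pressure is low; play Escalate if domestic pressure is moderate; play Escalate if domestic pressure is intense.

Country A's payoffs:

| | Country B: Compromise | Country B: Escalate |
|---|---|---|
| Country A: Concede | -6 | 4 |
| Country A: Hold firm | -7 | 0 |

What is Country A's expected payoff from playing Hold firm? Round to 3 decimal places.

-4.900

Take the expectation over Country B's domestic pressure, weighting each type's action by its prior probability.
E[Hold firm] = 0.7·(-7) + 0.2·0 + 0.1·0 = (-4.9) + 0 + 0 = -4.9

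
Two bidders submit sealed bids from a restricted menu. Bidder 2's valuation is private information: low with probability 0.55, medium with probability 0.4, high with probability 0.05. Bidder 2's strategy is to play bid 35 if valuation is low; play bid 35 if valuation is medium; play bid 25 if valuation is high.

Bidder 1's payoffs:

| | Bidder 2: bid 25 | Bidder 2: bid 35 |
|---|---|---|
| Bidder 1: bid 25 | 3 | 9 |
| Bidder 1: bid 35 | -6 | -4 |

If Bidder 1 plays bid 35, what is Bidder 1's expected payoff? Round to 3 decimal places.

-4.100

E[bid 35] = 0.55·(-4) + 0.4·(-4) + 0.05·(-6) = (-2.2) + (-1.6) + (-0.3) = -4.1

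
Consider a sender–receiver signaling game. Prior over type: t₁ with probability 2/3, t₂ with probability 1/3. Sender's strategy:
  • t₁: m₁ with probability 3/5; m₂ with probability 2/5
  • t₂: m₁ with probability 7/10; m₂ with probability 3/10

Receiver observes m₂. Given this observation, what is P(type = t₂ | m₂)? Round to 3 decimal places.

P(m₂) = (2/3)·(2/5) + (1/3)·(3/10) = 11/30
P(t₂ | m₂) = ((1/3)·(3/10)) / (11/30) = (1/10) / (11/30) = 3/11

0.273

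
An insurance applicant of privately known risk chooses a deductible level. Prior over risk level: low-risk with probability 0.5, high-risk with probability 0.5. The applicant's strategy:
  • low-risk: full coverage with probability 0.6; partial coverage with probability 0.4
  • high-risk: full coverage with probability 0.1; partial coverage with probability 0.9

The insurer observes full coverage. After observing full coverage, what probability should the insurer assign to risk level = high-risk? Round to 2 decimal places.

0.14

P(full coverage) = 0.5·0.6 + 0.5·0.1 = 0.35
P(high-risk | full coverage) = (0.5·0.1) / 0.35 = 0.05 / 0.35 = 0.142857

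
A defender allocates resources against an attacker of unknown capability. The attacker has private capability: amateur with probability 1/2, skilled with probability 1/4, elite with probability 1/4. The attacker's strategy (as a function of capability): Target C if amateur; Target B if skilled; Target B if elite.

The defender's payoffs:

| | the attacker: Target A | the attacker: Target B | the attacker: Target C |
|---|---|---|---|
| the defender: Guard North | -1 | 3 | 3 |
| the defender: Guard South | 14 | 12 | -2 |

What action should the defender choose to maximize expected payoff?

E[Guard North] = 1/2·(3) + 1/4·(3) + 1/4·(3) = 3
E[Guard South] = 1/2·(-2) + 1/4·(12) + 1/4·(12) = 5
Best response: Guard South (5 is the largest).

Guard South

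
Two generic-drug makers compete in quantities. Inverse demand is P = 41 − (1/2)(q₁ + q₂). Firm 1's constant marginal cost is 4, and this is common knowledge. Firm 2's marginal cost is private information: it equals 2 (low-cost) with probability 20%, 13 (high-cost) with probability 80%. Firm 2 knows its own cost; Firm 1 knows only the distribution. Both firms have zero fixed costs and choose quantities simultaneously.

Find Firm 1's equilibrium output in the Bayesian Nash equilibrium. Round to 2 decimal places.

Type-c best response for Firm 2: q₂(c) = (41 − c) − q₁/2.
Firm 1 maximizes expected profit; its first-order condition is 41 − q₁ − (1/2)E[q₂] − 4 = 0.
Substituting E[q₂] and solving: E[c₂] = 10.8, so q₁ = (41 − 2·4 + 10.8)/(3/2) = 29.2.

29.20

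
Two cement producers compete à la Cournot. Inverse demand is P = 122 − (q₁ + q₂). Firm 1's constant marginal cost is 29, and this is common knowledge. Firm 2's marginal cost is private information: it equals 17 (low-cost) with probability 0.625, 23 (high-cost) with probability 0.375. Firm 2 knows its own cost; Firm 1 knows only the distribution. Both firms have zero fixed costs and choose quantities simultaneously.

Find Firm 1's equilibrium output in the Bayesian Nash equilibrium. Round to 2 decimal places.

Each type of Firm 2 best-responds to q₁; Firm 1 best-responds to the expected q₂ over Firm 2's types.
Firm 2 with cost c maximizes (122 − (q₁+q₂) − c)·q₂, giving q₂(c) = (122 − c − q₁)/2.
E[c₂] = 0.625·17 + 0.375·23 = 19.25
Firm 1's FOC against E[q₂] yields q₁ = (122 − 2·29 + E[c₂])/3 = (122 − 58 + 19.25)/3 = 27.75.

27.75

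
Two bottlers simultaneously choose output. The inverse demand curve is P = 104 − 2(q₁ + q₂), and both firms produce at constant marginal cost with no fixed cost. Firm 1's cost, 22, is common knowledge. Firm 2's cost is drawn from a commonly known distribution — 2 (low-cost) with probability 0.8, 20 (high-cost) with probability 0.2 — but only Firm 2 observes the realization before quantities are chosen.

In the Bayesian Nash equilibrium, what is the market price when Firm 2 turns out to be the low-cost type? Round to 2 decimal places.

Type-c best response for Firm 2: q₂(c) = (104 − c)/4 − q₁/2.
Firm 1 maximizes expected profit; its first-order condition is 104 − 4q₁ − 2E[q₂] − 22 = 0.
Substituting E[q₂] and solving: E[c₂] = 5.6, so q₁ = (104 − 2·22 + 5.6)/6 = 10.9333.
q₂(low-cost) = 20.0333, so P = 104 − 2·(10.9333 + 20.0333) = 42.0667.

42.07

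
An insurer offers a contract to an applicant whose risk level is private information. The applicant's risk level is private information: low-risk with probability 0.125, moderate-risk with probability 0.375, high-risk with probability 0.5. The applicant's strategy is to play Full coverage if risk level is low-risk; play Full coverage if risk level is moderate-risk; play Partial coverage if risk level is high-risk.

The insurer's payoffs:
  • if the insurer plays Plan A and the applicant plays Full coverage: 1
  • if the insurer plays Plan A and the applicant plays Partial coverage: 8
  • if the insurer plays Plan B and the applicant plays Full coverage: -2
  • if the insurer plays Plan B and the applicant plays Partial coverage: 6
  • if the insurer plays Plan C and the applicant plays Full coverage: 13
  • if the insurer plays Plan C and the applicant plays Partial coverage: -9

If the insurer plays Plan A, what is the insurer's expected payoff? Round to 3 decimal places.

4.500

E[Plan A] = 0.125·1 + 0.375·1 + 0.5·8 = 0.125 + 0.375 + 4 = 4.5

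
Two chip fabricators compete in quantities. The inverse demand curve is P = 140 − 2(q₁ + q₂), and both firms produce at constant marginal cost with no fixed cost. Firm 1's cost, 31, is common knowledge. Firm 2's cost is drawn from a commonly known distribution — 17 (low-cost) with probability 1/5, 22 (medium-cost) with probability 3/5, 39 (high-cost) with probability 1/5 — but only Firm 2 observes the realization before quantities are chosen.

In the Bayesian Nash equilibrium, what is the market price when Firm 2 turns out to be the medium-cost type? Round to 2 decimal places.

Type-c best response for Firm 2: q₂(c) = (140 − c)/4 − q₁/2.
Firm 1 maximizes expected profit; its first-order condition is 140 − 4q₁ − 2E[q₂] − 31 = 0.
Substituting E[q₂] and solving: E[c₂] = 24.4, so q₁ = (140 − 2·31 + 24.4)/6 = 17.0667.
q₂(medium-cost) = 20.9667, so P = 140 − 2·(17.0667 + 20.9667) = 63.9333.

63.93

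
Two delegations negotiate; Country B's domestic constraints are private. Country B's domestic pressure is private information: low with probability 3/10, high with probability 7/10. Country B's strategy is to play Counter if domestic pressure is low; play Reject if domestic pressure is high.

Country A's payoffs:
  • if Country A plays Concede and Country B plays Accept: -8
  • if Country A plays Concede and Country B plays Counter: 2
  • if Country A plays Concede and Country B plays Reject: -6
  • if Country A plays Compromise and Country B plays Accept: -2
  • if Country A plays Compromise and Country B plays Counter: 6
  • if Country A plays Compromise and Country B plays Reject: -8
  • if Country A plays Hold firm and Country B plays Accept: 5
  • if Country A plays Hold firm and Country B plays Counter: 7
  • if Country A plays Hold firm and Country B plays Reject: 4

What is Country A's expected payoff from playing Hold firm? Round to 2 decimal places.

Take the expectation over Country B's domestic pressure, weighting each type's action by its prior probability.
E[Hold firm] = 3/10·7 + 7/10·4 = 21/10 + 14/5 = 49/10

4.90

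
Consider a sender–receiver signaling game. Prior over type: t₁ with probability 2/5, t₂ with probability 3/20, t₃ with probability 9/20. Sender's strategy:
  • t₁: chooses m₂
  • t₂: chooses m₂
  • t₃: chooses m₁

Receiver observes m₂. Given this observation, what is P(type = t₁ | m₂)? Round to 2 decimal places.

P(m₂) = (2/5)·1 + (3/20)·1 + (9/20)·0 = 11/20
P(t₁ | m₂) = ((2/5)·1) / (11/20) = (2/5) / (11/20) = 8/11

0.73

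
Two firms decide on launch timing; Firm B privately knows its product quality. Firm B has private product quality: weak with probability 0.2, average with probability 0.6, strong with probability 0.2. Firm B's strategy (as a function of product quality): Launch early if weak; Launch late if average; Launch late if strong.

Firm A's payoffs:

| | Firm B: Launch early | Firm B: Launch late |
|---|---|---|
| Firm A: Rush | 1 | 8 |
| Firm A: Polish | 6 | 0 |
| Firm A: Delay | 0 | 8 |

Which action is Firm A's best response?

Compute Firm A's expected payoff for each action, taking the expectation over Firm B's type.
E[Rush] = 0.2·(1) + 0.6·(8) + 0.2·(8) = 6.6
E[Polish] = 0.2·(6) + 0.6·(0) + 0.2·(0) = 1.2
E[Delay] = 0.2·(0) + 0.6·(8) + 0.2·(8) = 6.4
Best response: Rush (6.6 is the largest).

Rush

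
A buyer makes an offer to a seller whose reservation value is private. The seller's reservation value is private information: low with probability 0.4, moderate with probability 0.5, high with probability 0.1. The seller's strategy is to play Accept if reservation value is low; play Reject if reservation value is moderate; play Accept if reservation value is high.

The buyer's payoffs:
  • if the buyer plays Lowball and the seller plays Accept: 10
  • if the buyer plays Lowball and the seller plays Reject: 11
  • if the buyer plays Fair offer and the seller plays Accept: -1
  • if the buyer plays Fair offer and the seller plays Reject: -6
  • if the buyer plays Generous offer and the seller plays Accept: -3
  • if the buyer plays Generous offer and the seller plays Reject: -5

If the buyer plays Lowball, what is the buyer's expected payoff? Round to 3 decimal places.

E[Lowball] = 0.4·10 + 0.5·11 + 0.1·10 = 4 + 5.5 + 1 = 10.5

10.500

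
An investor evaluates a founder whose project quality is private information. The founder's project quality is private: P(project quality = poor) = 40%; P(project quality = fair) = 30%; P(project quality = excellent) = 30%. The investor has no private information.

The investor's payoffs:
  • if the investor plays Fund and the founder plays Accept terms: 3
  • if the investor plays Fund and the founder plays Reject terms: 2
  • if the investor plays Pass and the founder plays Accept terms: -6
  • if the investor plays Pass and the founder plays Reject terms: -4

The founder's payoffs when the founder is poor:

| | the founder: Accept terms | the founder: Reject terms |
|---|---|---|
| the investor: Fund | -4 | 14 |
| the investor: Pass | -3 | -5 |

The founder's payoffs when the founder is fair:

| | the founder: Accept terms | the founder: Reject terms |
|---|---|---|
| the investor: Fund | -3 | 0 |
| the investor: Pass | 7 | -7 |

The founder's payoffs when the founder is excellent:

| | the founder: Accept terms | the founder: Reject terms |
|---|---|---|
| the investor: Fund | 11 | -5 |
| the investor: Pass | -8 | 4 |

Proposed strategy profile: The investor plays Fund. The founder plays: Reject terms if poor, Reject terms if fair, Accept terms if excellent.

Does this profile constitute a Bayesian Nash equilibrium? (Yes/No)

Yes

A profile is a BNE iff every type of every player is best-responding given beliefs about the other side.
The investor plays Fund: E[Fund] = 0.4·(2) + 0.3·(2) + 0.3·(3) = 2.3; E[Pass] = -4.6. Best-responding. ✓
The founder (project quality poor), facing Fund: Accept terms gives -4, Reject terms gives 14. Proposed Reject terms is best. ✓
The founder (project quality fair), facing Fund: Accept terms gives -3, Reject terms gives 0. Proposed Reject terms is best. ✓
The founder (project quality excellent), facing Fund: Accept terms gives 11, Reject terms gives -5. Proposed Accept terms is best. ✓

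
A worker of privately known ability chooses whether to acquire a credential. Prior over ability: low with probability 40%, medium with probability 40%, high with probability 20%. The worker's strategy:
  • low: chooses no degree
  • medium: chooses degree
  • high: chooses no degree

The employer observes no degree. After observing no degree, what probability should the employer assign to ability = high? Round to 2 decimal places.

0.33

Apply Bayes' rule using the sender's strategy as the likelihood.
P(no degree) = 0.4·1 + 0.4·0 + 0.2·1 = 0.6
P(high | no degree) = (0.2·1) / 0.6 = 0.2 / 0.6 = 0.333333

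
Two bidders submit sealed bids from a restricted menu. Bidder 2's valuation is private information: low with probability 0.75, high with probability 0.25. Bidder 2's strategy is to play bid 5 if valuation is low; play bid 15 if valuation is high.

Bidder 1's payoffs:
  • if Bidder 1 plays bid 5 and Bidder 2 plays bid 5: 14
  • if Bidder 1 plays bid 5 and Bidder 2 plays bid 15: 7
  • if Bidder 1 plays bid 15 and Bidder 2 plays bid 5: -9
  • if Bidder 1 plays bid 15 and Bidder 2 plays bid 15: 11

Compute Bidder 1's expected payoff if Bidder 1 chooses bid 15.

-4

E[bid 15] = 0.75·(-9) + 0.25·11 = (-6.75) + 2.75 = -4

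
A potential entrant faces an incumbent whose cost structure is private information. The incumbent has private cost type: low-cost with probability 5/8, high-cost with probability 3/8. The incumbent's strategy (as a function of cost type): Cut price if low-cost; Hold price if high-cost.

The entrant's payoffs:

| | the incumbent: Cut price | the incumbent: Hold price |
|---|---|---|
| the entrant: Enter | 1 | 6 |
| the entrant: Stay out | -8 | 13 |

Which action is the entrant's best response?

Enter

E[Enter] = 5/8·(1) + 3/8·(6) = 23/8
E[Stay out] = 5/8·(-8) + 3/8·(13) = -1/8
Best response: Enter (23/8 is the largest).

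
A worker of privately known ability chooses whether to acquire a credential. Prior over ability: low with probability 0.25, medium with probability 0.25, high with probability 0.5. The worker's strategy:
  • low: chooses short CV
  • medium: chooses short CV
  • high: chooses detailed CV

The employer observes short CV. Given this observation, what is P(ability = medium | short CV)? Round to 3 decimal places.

0.500

Apply Bayes' rule using the sender's strategy as the likelihood.
P(short CV) = 0.25·1 + 0.25·1 + 0.5·0 = 0.5
P(medium | short CV) = (0.25·1) / 0.5 = 0.25 / 0.5 = 0.5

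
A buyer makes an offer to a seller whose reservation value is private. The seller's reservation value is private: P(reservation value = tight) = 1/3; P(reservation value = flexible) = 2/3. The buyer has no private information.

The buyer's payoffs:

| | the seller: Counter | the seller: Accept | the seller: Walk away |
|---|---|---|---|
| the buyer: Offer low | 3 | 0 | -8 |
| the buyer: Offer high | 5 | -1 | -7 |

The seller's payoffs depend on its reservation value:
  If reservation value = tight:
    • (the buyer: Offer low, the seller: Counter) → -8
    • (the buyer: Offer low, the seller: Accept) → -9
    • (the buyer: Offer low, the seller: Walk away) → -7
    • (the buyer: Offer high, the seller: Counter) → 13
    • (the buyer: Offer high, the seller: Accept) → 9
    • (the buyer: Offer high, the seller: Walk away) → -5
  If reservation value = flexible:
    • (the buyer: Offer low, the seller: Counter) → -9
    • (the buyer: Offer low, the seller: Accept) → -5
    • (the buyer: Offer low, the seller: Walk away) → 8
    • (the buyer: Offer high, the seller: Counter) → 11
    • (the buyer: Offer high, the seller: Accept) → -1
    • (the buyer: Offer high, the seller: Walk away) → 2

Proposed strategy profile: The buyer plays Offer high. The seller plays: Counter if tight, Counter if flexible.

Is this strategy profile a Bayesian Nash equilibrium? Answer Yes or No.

Yes

The buyer plays Offer high: E[Offer high] = 1/3·(5) + 2/3·(5) = 5; E[Offer low] = 3. Best-responding. ✓
The seller (reservation value tight), facing Offer high: Counter gives 13, Accept gives 9, Walk away gives -5. Proposed Counter is best. ✓
The seller (reservation value flexible), facing Offer high: Counter gives 11, Accept gives -1, Walk away gives 2. Proposed Counter is best. ✓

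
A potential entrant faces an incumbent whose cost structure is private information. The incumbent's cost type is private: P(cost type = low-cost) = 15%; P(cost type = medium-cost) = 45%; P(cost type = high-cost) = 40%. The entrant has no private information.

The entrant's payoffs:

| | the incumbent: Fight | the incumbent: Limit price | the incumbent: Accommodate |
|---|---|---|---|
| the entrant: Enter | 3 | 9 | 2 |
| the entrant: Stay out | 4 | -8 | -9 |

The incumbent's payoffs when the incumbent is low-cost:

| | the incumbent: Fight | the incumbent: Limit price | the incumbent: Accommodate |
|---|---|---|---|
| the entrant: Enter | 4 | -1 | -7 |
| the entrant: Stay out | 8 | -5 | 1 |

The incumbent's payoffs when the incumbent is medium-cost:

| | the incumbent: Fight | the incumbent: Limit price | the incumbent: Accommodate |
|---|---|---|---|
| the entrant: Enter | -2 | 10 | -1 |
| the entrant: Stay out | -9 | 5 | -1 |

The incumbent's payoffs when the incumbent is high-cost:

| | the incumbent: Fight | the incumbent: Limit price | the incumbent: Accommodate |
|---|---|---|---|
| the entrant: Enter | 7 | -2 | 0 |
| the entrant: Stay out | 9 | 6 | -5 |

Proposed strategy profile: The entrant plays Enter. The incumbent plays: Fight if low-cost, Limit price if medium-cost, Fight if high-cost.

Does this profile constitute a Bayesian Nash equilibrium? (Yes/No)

Yes

The entrant plays Enter: E[Enter] = 0.15·(3) + 0.45·(9) + 0.4·(3) = 5.7; E[Stay out] = -1.4. Best-responding. ✓
The incumbent (cost type low-cost), facing Enter: Fight gives 4, Limit price gives -1, Accommodate gives -7. Proposed Fight is best. ✓
The incumbent (cost type medium-cost), facing Enter: Fight gives -2, Limit price gives 10, Accommodate gives -1. Proposed Limit price is best. ✓
The incumbent (cost type high-cost), facing Enter: Fight gives 7, Limit price gives -2, Accommodate gives 0. Proposed Fight is best. ✓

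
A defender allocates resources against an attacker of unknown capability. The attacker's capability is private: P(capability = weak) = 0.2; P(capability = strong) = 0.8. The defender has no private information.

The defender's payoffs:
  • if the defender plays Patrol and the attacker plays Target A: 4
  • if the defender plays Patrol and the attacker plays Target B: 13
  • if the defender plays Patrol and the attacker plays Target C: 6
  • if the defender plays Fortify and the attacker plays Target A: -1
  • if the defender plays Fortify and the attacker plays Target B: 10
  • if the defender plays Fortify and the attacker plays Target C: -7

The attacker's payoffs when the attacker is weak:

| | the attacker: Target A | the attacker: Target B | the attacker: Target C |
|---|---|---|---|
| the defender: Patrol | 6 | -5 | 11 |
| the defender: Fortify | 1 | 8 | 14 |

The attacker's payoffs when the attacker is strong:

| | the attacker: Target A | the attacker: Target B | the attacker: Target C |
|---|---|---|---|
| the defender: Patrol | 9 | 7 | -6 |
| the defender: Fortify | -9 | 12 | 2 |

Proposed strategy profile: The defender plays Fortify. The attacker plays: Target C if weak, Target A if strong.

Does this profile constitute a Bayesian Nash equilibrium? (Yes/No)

The defender plays Fortify: E[Fortify] = 0.2·(-7) + 0.8·(-1) = -2.2; E[Patrol] = 4.4. Not best-responding. ✗
The attacker (capability weak), facing Fortify: Target A gives 1, Target B gives 8, Target C gives 14. Proposed Target C is best. ✓
The attacker (capability strong), facing Fortify: Target A gives -9, Target B gives 12, Target C gives 2. Proposed Target A is not best — profitable deviation exists. ✗

No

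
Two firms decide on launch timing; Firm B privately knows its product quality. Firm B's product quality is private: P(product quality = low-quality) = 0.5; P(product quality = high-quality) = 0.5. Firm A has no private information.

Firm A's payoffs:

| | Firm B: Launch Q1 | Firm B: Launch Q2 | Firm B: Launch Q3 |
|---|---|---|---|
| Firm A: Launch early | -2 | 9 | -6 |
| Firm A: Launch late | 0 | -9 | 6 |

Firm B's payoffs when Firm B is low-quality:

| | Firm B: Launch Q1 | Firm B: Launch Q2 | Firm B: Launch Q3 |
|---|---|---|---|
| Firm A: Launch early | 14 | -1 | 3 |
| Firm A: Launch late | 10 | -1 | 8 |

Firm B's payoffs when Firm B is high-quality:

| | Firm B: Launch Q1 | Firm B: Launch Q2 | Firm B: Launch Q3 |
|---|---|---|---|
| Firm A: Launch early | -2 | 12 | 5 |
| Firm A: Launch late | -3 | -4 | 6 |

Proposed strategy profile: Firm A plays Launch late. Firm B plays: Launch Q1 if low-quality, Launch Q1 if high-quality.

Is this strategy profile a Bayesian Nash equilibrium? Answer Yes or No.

No

A profile is a BNE iff every type of every player is best-responding given beliefs about the other side.
Firm A plays Launch late: E[Launch late] = 0.5·(0) + 0.5·(0) = 0; E[Launch early] = -2. Best-responding. ✓
Firm B (product quality low-quality), facing Launch late: Launch Q1 gives 10, Launch Q2 gives -1, Launch Q3 gives 8. Proposed Launch Q1 is best. ✓
Firm B (product quality high-quality), facing Launch late: Launch Q1 gives -3, Launch Q2 gives -4, Launch Q3 gives 6. Proposed Launch Q1 is not best — profitable deviation exists. ✗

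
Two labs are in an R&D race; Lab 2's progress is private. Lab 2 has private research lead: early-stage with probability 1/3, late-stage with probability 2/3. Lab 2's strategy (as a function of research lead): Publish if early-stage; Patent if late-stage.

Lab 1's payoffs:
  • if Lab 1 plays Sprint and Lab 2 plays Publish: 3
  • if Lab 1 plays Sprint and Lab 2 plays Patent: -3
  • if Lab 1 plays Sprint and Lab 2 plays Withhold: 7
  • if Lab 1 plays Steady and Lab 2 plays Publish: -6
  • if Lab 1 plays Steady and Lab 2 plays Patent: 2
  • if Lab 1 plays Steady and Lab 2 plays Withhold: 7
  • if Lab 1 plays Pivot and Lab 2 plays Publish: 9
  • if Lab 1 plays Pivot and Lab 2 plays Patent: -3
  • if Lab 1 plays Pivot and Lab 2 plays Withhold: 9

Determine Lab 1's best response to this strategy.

E[Sprint] = 1/3·(3) + 2/3·(-3) = -1
E[Steady] = 1/3·(-6) + 2/3·(2) = -2/3
E[Pivot] = 1/3·(9) + 2/3·(-3) = 1
Best response: Pivot (1 is the largest).

Pivot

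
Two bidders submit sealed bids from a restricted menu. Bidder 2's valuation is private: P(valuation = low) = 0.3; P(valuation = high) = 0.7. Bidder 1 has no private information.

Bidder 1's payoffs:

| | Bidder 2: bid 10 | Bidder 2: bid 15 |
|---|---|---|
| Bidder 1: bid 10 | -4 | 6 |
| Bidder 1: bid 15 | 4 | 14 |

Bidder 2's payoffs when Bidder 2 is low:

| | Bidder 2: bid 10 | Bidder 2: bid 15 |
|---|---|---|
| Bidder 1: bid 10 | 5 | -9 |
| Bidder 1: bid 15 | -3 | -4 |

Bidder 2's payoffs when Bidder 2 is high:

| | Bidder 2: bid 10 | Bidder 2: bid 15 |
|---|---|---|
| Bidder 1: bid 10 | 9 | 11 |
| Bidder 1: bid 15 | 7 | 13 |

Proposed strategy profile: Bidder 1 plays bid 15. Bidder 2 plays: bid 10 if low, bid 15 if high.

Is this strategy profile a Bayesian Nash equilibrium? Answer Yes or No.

Yes

Bidder 1 plays bid 15: E[bid 15] = 0.3·(4) + 0.7·(14) = 11; E[bid 10] = 3. Best-responding. ✓
Bidder 2 (valuation low), facing bid 15: bid 10 gives -3, bid 15 gives -4. Proposed bid 10 is best. ✓
Bidder 2 (valuation high), facing bid 15: bid 10 gives 7, bid 15 gives 13. Proposed bid 15 is best. ✓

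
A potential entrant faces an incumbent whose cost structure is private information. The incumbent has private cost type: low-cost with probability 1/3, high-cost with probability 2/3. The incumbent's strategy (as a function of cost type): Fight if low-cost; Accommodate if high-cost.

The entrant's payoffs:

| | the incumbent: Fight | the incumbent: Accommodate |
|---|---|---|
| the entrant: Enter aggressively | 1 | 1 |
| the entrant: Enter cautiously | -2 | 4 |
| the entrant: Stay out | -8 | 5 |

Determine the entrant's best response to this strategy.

Enter cautiously

E[Enter aggressively] = 1/3·(1) + 2/3·(1) = 1
E[Enter cautiously] = 1/3·(-2) + 2/3·(4) = 2
E[Stay out] = 1/3·(-8) + 2/3·(5) = 2/3
Best response: Enter cautiously (2 is the largest).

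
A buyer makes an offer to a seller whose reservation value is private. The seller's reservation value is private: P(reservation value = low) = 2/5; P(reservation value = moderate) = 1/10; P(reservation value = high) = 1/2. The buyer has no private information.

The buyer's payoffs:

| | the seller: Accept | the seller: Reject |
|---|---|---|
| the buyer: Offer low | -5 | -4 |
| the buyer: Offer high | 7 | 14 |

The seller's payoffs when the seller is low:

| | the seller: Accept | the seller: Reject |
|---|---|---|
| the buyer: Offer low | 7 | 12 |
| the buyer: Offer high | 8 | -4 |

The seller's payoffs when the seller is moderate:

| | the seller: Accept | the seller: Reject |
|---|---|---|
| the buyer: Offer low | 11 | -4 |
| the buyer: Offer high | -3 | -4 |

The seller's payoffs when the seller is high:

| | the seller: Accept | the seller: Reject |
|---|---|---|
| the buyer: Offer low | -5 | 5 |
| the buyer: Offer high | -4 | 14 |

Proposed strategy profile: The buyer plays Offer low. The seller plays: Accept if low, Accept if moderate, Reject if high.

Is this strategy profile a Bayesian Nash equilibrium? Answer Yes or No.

The buyer plays Offer low: E[Offer low] = 2/5·(-5) + 1/10·(-5) + 1/2·(-4) = -9/2; E[Offer high] = 21/2. Not best-responding. ✗
The seller (reservation value low), facing Offer low: Accept gives 7, Reject gives 12. Proposed Accept is not best — profitable deviation exists. ✗
The seller (reservation value moderate), facing Offer low: Accept gives 11, Reject gives -4. Proposed Accept is best. ✓
The seller (reservation value high), facing Offer low: Accept gives -5, Reject gives 5. Proposed Reject is best. ✓

No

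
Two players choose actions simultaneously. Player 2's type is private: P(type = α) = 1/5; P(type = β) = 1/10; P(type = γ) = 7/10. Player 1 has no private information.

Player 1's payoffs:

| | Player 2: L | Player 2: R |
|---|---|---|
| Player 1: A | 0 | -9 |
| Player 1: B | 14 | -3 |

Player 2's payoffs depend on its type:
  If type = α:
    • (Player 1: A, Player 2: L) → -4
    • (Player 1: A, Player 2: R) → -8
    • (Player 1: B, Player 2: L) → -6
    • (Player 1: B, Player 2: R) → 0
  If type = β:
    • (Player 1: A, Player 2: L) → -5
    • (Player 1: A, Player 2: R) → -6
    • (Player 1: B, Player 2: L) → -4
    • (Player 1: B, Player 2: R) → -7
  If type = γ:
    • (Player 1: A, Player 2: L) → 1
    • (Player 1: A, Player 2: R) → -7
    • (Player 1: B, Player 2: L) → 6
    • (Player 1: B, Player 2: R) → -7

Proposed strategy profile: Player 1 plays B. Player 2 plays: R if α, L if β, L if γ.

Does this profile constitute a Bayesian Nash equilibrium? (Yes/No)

Yes

Player 1 plays B: E[B] = 1/5·(-3) + 1/10·(14) + 7/10·(14) = 53/5; E[A] = -9/5. Best-responding. ✓
Player 2 (type α), facing B: L gives -6, R gives 0. Proposed R is best. ✓
Player 2 (type β), facing B: L gives -4, R gives -7. Proposed L is best. ✓
Player 2 (type γ), facing B: L gives 6, R gives -7. Proposed L is best. ✓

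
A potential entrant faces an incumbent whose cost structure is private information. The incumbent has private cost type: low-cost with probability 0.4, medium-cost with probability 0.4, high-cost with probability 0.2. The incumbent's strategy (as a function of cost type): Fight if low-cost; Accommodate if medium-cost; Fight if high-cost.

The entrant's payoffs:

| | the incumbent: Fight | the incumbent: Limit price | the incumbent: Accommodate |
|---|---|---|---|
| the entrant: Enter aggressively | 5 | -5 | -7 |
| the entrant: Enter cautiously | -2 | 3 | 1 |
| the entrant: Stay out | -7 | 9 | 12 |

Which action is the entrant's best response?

E[Enter aggressively] = 0.4·(5) + 0.4·(-7) + 0.2·(5) = 0.2
E[Enter cautiously] = 0.4·(-2) + 0.4·(1) + 0.2·(-2) = -0.8
E[Stay out] = 0.4·(-7) + 0.4·(12) + 0.2·(-7) = 0.6
Best response: Stay out (0.6 is the largest).

Stay out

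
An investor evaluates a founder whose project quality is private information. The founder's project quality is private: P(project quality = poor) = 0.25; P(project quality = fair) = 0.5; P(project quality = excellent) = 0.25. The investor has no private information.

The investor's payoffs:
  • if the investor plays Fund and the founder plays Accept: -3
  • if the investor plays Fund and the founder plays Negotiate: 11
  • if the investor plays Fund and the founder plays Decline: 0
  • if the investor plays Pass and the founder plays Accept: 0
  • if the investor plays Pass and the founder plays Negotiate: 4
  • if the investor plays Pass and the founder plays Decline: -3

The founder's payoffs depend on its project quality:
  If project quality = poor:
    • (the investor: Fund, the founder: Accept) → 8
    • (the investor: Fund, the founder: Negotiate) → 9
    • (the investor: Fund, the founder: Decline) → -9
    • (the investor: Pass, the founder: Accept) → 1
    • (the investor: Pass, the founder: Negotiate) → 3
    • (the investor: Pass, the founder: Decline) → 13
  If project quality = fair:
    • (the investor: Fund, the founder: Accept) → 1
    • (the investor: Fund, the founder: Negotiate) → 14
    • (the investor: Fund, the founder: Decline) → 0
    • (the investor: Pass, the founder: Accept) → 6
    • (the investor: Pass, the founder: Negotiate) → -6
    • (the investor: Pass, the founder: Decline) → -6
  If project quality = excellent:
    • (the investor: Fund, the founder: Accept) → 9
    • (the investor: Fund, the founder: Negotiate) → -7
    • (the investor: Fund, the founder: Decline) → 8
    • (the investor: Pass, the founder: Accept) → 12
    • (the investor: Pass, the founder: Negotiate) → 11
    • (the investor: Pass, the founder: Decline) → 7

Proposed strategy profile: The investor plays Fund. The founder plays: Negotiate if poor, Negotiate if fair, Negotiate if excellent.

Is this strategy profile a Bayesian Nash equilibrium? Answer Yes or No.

No

The investor plays Fund: E[Fund] = 0.25·(11) + 0.5·(11) + 0.25·(11) = 11; E[Pass] = 4. Best-responding. ✓
The founder (project quality poor), facing Fund: Accept gives 8, Negotiate gives 9, Decline gives -9. Proposed Negotiate is best. ✓
The founder (project quality fair), facing Fund: Accept gives 1, Negotiate gives 14, Decline gives 0. Proposed Negotiate is best. ✓
The founder (project quality excellent), facing Fund: Accept gives 9, Negotiate gives -7, Decline gives 8. Proposed Negotiate is not best — profitable deviation exists. ✗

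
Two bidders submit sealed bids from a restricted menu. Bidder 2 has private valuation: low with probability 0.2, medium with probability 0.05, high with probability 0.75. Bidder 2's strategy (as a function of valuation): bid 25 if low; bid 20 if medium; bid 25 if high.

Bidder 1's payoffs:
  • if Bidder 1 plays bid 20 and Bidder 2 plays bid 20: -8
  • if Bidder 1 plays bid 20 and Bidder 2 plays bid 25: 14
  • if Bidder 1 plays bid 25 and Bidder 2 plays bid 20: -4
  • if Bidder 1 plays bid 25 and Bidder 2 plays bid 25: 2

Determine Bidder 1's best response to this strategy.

E[bid 20] = 0.2·(14) + 0.05·(-8) + 0.75·(14) = 12.9
E[bid 25] = 0.2·(2) + 0.05·(-4) + 0.75·(2) = 1.7
Best response: bid 20 (12.9 is the largest).

bid 20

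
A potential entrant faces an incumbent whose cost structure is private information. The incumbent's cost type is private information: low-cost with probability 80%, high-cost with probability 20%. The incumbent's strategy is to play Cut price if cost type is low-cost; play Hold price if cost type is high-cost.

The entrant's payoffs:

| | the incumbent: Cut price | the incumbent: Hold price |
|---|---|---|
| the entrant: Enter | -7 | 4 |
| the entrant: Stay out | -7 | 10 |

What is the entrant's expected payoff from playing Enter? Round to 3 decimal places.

-4.800

E[Enter] = 0.8·(-7) + 0.2·4 = (-5.6) + 0.8 = -4.8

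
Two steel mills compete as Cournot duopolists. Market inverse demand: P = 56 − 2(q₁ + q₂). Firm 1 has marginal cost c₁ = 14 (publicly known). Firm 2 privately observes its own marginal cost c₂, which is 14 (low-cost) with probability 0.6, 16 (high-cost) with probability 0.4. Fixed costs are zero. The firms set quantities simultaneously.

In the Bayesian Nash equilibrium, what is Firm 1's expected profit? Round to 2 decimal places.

Each type of Firm 2 best-responds to q₁; Firm 1 best-responds to the expected q₂ over Firm 2's types.
Firm 2 with cost c maximizes (56 − 2(q₁+q₂) − c)·q₂, giving q₂(c) = (56 − c − 2q₁)/4.
E[c₂] = 0.6·14 + 0.4·16 = 14.8
Firm 1's FOC against E[q₂] yields q₁ = (56 − 2·14 + E[c₂])/6 = (56 − 28 + 14.8)/6 = 7.13333.
E[P] = 56 − 2·(q₁ + E[q₂]) = 28.2667; Firm 1's expected profit = (E[P] − 14)·q₁ = (28.2667 − 14)·7.13333 = 101.769.

101.77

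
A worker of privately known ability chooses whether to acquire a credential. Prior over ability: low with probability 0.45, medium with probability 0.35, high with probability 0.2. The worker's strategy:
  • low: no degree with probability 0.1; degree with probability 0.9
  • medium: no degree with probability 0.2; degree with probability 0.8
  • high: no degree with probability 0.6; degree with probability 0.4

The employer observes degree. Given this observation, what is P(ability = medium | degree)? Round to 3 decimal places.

P(degree) = 0.45·0.9 + 0.35·0.8 + 0.2·0.4 = 0.765
P(medium | degree) = (0.35·0.8) / 0.765 = 0.28 / 0.765 = 0.366013

0.366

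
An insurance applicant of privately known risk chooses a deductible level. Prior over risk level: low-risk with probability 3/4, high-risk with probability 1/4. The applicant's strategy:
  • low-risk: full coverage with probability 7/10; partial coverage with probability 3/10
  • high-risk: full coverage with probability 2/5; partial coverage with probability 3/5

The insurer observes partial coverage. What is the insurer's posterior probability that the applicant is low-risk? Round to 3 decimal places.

P(partial coverage) = (3/4)·(3/10) + (1/4)·(3/5) = 3/8
P(low-risk | partial coverage) = ((3/4)·(3/10)) / (3/8) = (9/40) / (3/8) = 3/5

0.600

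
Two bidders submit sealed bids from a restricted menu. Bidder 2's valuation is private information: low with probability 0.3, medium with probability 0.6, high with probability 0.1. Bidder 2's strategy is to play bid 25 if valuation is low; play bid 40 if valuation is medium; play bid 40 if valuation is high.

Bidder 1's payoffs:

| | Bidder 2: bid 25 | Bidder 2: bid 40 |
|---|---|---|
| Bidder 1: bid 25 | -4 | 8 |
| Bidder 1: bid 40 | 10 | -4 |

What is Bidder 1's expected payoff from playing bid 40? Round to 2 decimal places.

E[bid 40] = 0.3·10 + 0.6·(-4) + 0.1·(-4) = 3 + (-2.4) + (-0.4) = 0.2

0.20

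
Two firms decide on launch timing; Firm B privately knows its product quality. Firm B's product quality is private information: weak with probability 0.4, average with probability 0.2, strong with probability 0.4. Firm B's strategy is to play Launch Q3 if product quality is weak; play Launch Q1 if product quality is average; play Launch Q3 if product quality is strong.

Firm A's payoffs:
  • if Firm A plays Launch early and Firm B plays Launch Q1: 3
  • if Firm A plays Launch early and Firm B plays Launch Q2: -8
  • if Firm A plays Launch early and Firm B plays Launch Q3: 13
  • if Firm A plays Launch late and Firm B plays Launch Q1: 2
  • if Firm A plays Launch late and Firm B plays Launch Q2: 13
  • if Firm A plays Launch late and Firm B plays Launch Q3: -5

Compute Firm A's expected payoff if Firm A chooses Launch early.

Take the expectation over Firm B's product quality, weighting each type's action by its prior probability.
E[Launch early] = 0.4·13 + 0.2·3 + 0.4·13 = 5.2 + 0.6 + 5.2 = 11

11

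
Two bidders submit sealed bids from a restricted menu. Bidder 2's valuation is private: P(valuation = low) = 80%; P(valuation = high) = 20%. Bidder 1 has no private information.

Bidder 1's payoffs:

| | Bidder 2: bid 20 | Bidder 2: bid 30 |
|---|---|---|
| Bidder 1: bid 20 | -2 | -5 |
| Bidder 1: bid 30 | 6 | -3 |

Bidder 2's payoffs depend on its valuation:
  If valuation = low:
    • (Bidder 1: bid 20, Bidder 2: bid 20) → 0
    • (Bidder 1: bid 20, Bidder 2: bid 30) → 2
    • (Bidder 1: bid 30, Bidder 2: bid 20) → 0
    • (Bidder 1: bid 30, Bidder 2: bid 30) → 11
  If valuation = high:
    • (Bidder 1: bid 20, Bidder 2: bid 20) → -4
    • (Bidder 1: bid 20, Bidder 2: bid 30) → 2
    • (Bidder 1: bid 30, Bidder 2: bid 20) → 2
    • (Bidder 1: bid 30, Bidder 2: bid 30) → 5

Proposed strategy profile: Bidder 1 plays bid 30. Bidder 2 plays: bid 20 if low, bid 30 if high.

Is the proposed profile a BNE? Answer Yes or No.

No

Bidder 1 plays bid 30: E[bid 30] = 0.8·(6) + 0.2·(-3) = 4.2; E[bid 20] = -2.6. Best-responding. ✓
Bidder 2 (valuation low), facing bid 30: bid 20 gives 0, bid 30 gives 11. Proposed bid 20 is not best — profitable deviation exists. ✗
Bidder 2 (valuation high), facing bid 30: bid 20 gives 2, bid 30 gives 5. Proposed bid 30 is best. ✓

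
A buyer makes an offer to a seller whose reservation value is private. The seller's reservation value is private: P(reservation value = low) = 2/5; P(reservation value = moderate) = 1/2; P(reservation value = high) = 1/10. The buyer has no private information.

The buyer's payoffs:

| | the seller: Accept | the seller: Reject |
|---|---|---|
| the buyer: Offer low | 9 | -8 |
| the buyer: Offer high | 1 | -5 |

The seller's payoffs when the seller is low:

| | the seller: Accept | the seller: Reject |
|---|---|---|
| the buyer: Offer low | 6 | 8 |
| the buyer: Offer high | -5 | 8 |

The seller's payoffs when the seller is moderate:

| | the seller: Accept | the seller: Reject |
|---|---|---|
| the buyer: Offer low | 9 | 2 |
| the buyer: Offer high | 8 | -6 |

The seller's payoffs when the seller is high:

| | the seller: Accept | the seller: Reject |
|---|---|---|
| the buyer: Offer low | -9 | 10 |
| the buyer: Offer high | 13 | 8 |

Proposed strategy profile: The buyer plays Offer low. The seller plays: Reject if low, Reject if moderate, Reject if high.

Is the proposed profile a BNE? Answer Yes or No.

No

The buyer plays Offer low: E[Offer low] = 2/5·(-8) + 1/2·(-8) + 1/10·(-8) = -8; E[Offer high] = -5. Not best-responding. ✗
The seller (reservation value low), facing Offer low: Accept gives 6, Reject gives 8. Proposed Reject is best. ✓
The seller (reservation value moderate), facing Offer low: Accept gives 9, Reject gives 2. Proposed Reject is not best — profitable deviation exists. ✗
The seller (reservation value high), facing Offer low: Accept gives -9, Reject gives 10. Proposed Reject is best. ✓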